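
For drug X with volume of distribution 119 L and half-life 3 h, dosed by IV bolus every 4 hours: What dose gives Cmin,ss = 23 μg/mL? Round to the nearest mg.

4160 mg

τ/t½ = 4/3 ≈ 1.3333, so f = (1/2)^(4/3) ≈ 0.396850.
Cmin,ss = (D/Vd)·f/(1−f), so D = Cmin,ss·Vd·(1−f)/f.
D = 23 × 119 × (1−f)/f ≈ 23 × 119 × 1.51984 ≈ 4159.80 mg.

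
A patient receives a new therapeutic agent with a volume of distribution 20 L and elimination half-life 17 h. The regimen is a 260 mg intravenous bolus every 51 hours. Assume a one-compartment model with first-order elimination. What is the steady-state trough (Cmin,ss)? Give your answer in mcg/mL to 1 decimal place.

τ = 51 h = 3 half-lives, so f = (1/2)^3 = 0.125.
At steady state, R = 1/(1 − 0.125) = 8/7.
Single-dose peak C₀ = D/Vd = 260/20 = 13 mcg/mL.
Steady-state peak Cmax,ss = C₀·R = 13 × 8/7 ≈ 14.857 mcg/mL.
Steady-state trough Cmin,ss = Cmax,ss·f ≈ 14.857 × 0.125 ≈ 1.857 mcg/mL.

1.9 mcg/mL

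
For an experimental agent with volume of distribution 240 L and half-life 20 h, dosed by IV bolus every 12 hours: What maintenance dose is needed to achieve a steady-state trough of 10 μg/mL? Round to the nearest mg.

1238 mg

τ/t½ = 12/20 ≈ 0.6, so f = (1/2)^(12/20) ≈ 0.659754.
Cmin,ss = (D/Vd)·f/(1−f), so D = Cmin,ss·Vd·(1−f)/f.
D = 10 × 240 × (1−f)/f ≈ 10 × 240 × 0.51572 ≈ 1237.73 mg.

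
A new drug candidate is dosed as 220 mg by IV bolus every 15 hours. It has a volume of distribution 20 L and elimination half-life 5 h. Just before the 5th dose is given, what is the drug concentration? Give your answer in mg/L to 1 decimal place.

1.6 mg/L

f = (1/2)^(τ/t½) = (1/2)^(15/5) ≈ 0.1250.
C₀ = D/Vd = 220/20 ≈ 11.000 mg/L.
Before the 5th dose, 4 doses have been given. Superposition: Cmin = C₀·(f + f² + … + f^4).
≈ 11.000 × (0.1250 + 0.0156 + 0.0020 + 0.0002) ≈ 11.000 × 0.1428 ≈ 1.571 mg/L.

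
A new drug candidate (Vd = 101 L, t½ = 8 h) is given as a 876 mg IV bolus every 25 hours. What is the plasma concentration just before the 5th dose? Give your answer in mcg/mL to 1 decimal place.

f = (1/2)^(τ/t½) = (1/2)^(25/8) ≈ 0.1146.
C₀ = D/Vd = 876/101 ≈ 8.673 mcg/mL.
Before the 5th dose, 4 doses have been given. Superposition: Cmin = C₀·(f + f² + … + f^4).
≈ 8.673 × (0.1146 + 0.0131 + 0.0015 + 0.0002) ≈ 8.673 × 0.1294 ≈ 1.122 mcg/mL.

1.1 mcg/mL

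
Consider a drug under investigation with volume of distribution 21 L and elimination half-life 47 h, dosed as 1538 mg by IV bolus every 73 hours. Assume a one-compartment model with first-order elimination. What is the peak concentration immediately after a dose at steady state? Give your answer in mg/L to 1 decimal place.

111.1 mg/L

k = ln2/t½ = ln2/47 ≈ 0.014748 h⁻¹; fraction remaining f = e^(−kτ) = e^(−0.014748×73) ≈ 0.3408.
Accumulation ratio R = 1/(1 − f) ≈ 1/0.6592 ≈ 1.5170.
Each bolus raises the concentration by D/Vd = 1538/21 ≈ 73.238 mg/L.
Cmax,ss = C₀/(1 − f) ≈ 73.238/0.6592 ≈ 111.101 mg/L.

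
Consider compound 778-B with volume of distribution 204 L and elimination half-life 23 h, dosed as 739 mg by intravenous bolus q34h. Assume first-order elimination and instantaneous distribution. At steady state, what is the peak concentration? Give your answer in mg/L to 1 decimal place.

k = ln2/t½ = ln2/23 ≈ 0.030137 h⁻¹; fraction remaining f = e^(−kτ) = e^(−0.030137×34) ≈ 0.3589.
At steady state, accumulation factor R = 1/(1 − e^(−kτ)) ≈ 1.5598.
Single-dose peak C₀ = D/Vd = 739/204 ≈ 3.623 mg/L.
Steady-state peak Cmax,ss = C₀·R ≈ 3.623 × 1.5598 ≈ 5.651 mg/L.

5.7 mg/L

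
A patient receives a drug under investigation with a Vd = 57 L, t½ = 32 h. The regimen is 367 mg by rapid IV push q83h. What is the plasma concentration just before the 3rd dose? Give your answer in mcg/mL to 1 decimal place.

1.2 mcg/mL

f = (1/2)^(τ/t½) = (1/2)^(83/32) ≈ 0.1657.
C₀ = D/Vd = 367/57 ≈ 6.439 mcg/mL.
Before the 3rd dose, 2 doses have been given. Superposition: Cmin = C₀·(f + f²).
≈ 6.439 × (0.1657 + 0.0275) ≈ 6.439 × 0.1932 ≈ 1.244 mcg/mL.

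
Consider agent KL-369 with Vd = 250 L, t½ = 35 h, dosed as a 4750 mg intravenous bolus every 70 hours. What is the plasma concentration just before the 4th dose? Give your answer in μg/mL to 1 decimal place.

6.2 μg/mL

f = (1/2)^(τ/t½) = (1/2)^(70/35) ≈ 0.2500.
C₀ = D/Vd = 4750/250 ≈ 19.000 μg/mL.
Before the 4th dose, 3 doses have been given. Superposition: Cmin = C₀·(f + f² + … + f^3).
≈ 19.000 × (0.2500 + 0.0625 + 0.0156) ≈ 19.000 × 0.3281 ≈ 6.234 μg/mL.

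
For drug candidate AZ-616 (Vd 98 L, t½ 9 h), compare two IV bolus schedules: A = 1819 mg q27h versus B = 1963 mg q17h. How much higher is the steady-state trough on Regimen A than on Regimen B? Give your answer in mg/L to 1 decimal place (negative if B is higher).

-4.8 mg/L

Regimen A: f = (1/2)^(27/9) ≈ 0.1250; Cmin,ss = (1819/98)·f/(1−f) ≈ 2.652 mg/L.
Regimen B: f = (1/2)^(17/9) ≈ 0.2700; Cmin,ss = (1963/98)·f/(1−f) ≈ 7.409 mg/L.
Difference ≈ 2.652 − 7.409 ≈ -4.757 mg/L.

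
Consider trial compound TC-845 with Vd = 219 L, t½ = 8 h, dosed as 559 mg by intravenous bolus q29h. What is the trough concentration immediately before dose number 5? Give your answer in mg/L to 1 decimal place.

0.2 mg/L

f = (1/2)^(τ/t½) = (1/2)^(29/8) ≈ 0.0811.
C₀ = D/Vd = 559/219 ≈ 2.553 mg/L.
Before the 5th dose, 4 doses have been given. Superposition: Cmin = C₀·(f + f² + … + f^4).
≈ 2.553 × (0.0811 + 0.0066 + 0.0005 + 0.0000) ≈ 2.553 × 0.0882 ≈ 0.225 mg/L.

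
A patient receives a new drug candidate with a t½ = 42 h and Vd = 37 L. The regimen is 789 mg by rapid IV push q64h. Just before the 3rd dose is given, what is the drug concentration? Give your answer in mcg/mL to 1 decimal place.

f = (1/2)^(τ/t½) = (1/2)^(64/42) ≈ 0.3478.
C₀ = D/Vd = 789/37 ≈ 21.324 mcg/mL.
Before the 3rd dose, 2 doses have been given. Superposition: Cmin = C₀·(f + f²).
≈ 21.324 × (0.3478 + 0.1210) ≈ 21.324 × 0.4688 ≈ 9.997 mcg/mL.

10.0 mcg/mL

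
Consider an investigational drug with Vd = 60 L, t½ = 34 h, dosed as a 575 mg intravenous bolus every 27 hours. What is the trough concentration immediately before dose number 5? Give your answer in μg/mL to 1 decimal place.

f = (1/2)^(τ/t½) = (1/2)^(27/34) ≈ 0.5767.
C₀ = D/Vd = 575/60 ≈ 9.583 μg/mL.
Before the 5th dose, 4 doses have been given. Superposition: Cmin = C₀·(f + f² + … + f^4).
≈ 9.583 × (0.5767 + 0.3326 + 0.1918 + 0.1106) ≈ 9.583 × 1.2117 ≈ 11.612 μg/mL.

11.6 μg/mL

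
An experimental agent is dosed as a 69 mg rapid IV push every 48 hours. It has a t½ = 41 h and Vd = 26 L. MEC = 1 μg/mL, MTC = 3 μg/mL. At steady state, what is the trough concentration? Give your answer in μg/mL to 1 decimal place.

2.1 μg/mL

Over one 48-h interval, 48/41 ≈ 1.1707 half-lives elapse, leaving f ≈ 0.4442 of each dose.
Single-dose peak C₀ = D/Vd = 69/26 ≈ 2.654 μg/mL.
Steady-state trough Cmin,ss = C₀·f/(1−f) ≈ 2.654 × 0.4442/0.5558 ≈ 2.121 μg/mL.
Trough 2.1 μg/mL vs MEC 1 μg/mL: adequate.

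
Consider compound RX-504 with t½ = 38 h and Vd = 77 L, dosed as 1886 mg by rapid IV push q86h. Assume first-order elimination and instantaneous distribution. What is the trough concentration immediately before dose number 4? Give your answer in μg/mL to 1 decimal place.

6.4 μg/mL

f = (1/2)^(τ/t½) = (1/2)^(86/38) ≈ 0.2083.
C₀ = D/Vd = 1886/77 ≈ 24.494 μg/mL.
Before the 4th dose, 3 doses have been given. Superposition: Cmin = C₀·(f + f² + … + f^3).
≈ 24.494 × (0.2083 + 0.0434 + 0.0090) ≈ 24.494 × 0.2607 ≈ 6.386 μg/mL.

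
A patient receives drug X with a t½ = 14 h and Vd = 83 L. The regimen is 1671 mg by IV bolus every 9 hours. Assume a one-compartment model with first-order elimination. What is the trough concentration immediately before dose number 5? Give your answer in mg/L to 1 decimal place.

29.8 mg/L

f = (1/2)^(τ/t½) = (1/2)^(9/14) ≈ 0.6404.
C₀ = D/Vd = 1671/83 ≈ 20.133 mg/L.
Before the 5th dose, 4 doses have been given. Superposition: Cmin = C₀·(f + f² + … + f^4).
≈ 20.133 × (0.6404 + 0.4101 + 0.2626 + 0.1682) ≈ 20.133 × 1.4813 ≈ 29.823 mg/L.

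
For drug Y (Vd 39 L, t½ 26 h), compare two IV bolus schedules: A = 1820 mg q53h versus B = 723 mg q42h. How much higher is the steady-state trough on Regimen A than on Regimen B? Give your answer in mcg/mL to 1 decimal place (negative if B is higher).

6.0 mcg/mL

Regimen A: f = (1/2)^(53/26) ≈ 0.2434; Cmin,ss = (1820/39)·f/(1−f) ≈ 15.013 mcg/mL.
Regimen B: f = (1/2)^(42/26) ≈ 0.3264; Cmin,ss = (723/39)·f/(1−f) ≈ 8.983 mcg/mL.
Difference ≈ 15.013 − 8.983 ≈ 6.030 mcg/mL.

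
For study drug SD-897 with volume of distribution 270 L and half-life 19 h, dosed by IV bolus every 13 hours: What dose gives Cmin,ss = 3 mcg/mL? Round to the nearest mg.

492 mg

τ/t½ = 13/19 ≈ 0.68421, so f = (1/2)^(13/19) ≈ 0.622346.
Cmin,ss = (D/Vd)·f/(1−f), so D = Cmin,ss·Vd·(1−f)/f.
D = 3 × 270 × (1−f)/f ≈ 3 × 270 × 0.60682 ≈ 491.52 mg.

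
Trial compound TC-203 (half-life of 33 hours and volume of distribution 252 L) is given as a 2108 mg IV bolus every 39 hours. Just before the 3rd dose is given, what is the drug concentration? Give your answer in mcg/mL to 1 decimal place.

5.3 mcg/mL

f = (1/2)^(τ/t½) = (1/2)^(39/33) ≈ 0.4408.
C₀ = D/Vd = 2108/252 ≈ 8.365 mcg/mL.
Before the 3rd dose, 2 doses have been given. Superposition: Cmin = C₀·(f + f²).
≈ 8.365 × (0.4408 + 0.1943) ≈ 8.365 × 0.6351 ≈ 5.313 mcg/mL.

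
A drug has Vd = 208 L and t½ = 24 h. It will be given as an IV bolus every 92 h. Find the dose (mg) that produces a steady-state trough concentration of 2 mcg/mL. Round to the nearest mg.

τ/t½ = 92/24 ≈ 3.8333, so f = (1/2)^(92/24) ≈ 0.070154.
Cmin,ss = (D/Vd)·f/(1−f), so D = Cmin,ss·Vd·(1−f)/f.
D = 2 × 208 × (1−f)/f ≈ 2 × 208 × 13.25435 ≈ 5513.81 mg.

5514 mg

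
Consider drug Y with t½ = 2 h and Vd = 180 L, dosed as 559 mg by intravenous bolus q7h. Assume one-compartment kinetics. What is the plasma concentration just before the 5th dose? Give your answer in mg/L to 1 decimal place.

0.3 mg/L

f = (1/2)^(τ/t½) = (1/2)^(7/2) ≈ 0.0884.
C₀ = D/Vd = 559/180 ≈ 3.106 mg/L.
Before the 5th dose, 4 doses have been given. Superposition: Cmin = C₀·(f + f² + … + f^4).
≈ 3.106 × (0.0884 + 0.0078 + 0.0007 + 0.0001) ≈ 3.106 × 0.0970 ≈ 0.301 mg/L.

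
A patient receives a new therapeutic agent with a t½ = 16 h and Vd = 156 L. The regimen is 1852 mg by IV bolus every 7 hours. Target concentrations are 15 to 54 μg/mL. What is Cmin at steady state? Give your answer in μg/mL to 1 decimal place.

τ/t½ = 7/16 ≈ 0.4375, so fraction remaining f = (1/2)^(7/16) ≈ 0.7384.
Each bolus raises the concentration by D/Vd = 1852/156 ≈ 11.872 μg/mL.
Steady-state trough Cmin,ss = C₀·f/(1−f) ≈ 11.872 × 0.7384/0.2616 ≈ 33.510 μg/mL.
Trough 33.5 μg/mL vs MEC 15 μg/mL: adequate.

33.5 μg/mL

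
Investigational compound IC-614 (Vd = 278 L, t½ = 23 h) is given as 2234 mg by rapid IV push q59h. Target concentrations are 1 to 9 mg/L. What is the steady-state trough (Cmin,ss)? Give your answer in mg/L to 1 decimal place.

1.6 mg/L

Over one 59-h interval, 59/23 ≈ 2.5652 half-lives elapse, leaving f ≈ 0.1690 of each dose.
At steady state, accumulation factor R = 1/(1 − e^(−kτ)) ≈ 1.2034.
Each bolus raises the concentration by D/Vd = 2234/278 ≈ 8.036 mg/L.
Steady-state peak Cmax,ss = C₀·R ≈ 8.036 × 1.2034 ≈ 9.671 mg/L.
Steady-state trough Cmin,ss = Cmax,ss·f ≈ 9.671 × 0.1690 ≈ 1.634 mg/L.
Trough 1.6 mg/L vs MEC 1 mg/L: adequate.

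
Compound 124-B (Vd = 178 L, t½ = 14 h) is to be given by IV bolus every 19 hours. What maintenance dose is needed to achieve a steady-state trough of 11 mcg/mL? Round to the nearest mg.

3058 mg

τ/t½ = 19/14 ≈ 1.3571, so f = (1/2)^(19/14) ≈ 0.390355.
Cmin,ss = (D/Vd)·f/(1−f), so D = Cmin,ss·Vd·(1−f)/f.
D = 11 × 178 × (1−f)/f ≈ 11 × 178 × 1.56177 ≈ 3057.95 mg.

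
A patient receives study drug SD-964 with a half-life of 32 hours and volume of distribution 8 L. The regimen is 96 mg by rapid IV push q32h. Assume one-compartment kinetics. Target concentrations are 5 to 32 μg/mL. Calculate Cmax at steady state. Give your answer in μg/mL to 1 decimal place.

24.0 μg/mL

τ = 32 h = 1 half-life, so f = (1/2)^1 = 0.5.
Accumulation ratio R = 1/(1 − f) = 1/0.5 = 2/1.
Single-dose peak C₀ = D/Vd = 96/8 = 12 μg/mL.
Steady-state peak Cmax,ss = C₀·R = 12 × 2/1 ≈ 24.000 μg/mL.
Peak 24.0 μg/mL vs MTC 32 μg/mL: below toxic threshold.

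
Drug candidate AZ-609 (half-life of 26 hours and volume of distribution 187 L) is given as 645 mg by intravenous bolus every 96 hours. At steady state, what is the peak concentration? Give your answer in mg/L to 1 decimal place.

τ/t½ = 96/26 ≈ 3.6923, so fraction remaining f = (1/2)^(96/26) ≈ 0.0774.
Accumulation ratio R = 1/(1 − f) ≈ 1/0.9226 ≈ 1.0839.
Each bolus raises the concentration by D/Vd = 645/187 ≈ 3.449 mg/L.
Steady-state peak Cmax,ss = C₀·R ≈ 3.449 × 1.0839 ≈ 3.738 mg/L.

3.7 mg/L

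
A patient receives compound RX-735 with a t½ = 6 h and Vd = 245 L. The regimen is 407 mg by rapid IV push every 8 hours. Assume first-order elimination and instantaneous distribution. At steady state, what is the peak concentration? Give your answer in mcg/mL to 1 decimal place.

τ/t½ = 8/6 ≈ 1.3333, so fraction remaining f = (1/2)^(8/6) ≈ 0.3969.
Accumulation ratio R = 1/(1 − f) ≈ 1/0.6031 ≈ 1.6581.
Each bolus raises the concentration by D/Vd = 407/245 ≈ 1.661 mcg/mL.
Steady-state peak Cmax,ss = C₀·R ≈ 1.661 × 1.6581 ≈ 2.754 mcg/mL.

2.8 mcg/mL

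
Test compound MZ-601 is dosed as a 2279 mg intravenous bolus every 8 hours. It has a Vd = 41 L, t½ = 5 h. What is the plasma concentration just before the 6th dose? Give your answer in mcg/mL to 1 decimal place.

27.3 mcg/mL

f = (1/2)^(τ/t½) = (1/2)^(8/5) ≈ 0.3299.
C₀ = D/Vd = 2279/41 ≈ 55.585 mcg/mL.
Before the 6th dose, 5 doses have been given. Superposition: Cmin = C₀·(f + f² + … + f^5).
≈ 55.585 × (0.3299 + 0.1088 + 0.0359 + 0.0118 + 0.0039) ≈ 55.585 × 0.4903 ≈ 27.253 mcg/mL.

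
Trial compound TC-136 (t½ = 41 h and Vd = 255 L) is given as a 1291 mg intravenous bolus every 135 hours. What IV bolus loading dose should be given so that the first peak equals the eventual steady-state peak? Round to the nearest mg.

1438 mg

f = (1/2)^(135/41) ≈ 0.102048; accumulation ratio R = 1/(1−f) ≈ 1.11365.
Loading dose to hit Cmax,ss on first dose: D_load = D_maint·R ≈ 1291 × 1.11365 ≈ 1437.72 mg.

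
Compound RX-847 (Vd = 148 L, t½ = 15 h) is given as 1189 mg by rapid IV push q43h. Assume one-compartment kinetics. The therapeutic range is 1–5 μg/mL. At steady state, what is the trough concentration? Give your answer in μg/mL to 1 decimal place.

τ/t½ = 43/15 ≈ 2.8667, so fraction remaining f = (1/2)^(43/15) ≈ 0.1371.
Each bolus raises the concentration by D/Vd = 1189/148 ≈ 8.034 μg/mL.
Steady-state trough Cmin,ss = C₀·f/(1−f) ≈ 8.034 × 0.1371/0.8629 ≈ 1.276 μg/mL.
Trough 1.3 μg/mL vs MEC 1 μg/mL: adequate.

1.3 μg/mL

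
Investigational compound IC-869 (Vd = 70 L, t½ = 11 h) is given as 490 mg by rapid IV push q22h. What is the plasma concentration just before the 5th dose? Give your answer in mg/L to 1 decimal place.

f = (1/2)^(τ/t½) = (1/2)^(22/11) ≈ 0.2500.
C₀ = D/Vd = 490/70 ≈ 7.000 mg/L.
Before the 5th dose, 4 doses have been given. Superposition: Cmin = C₀·(f + f² + … + f^4).
≈ 7.000 × (0.2500 + 0.0625 + 0.0156 + 0.0039) ≈ 7.000 × 0.3320 ≈ 2.324 mg/L.

2.3 mg/L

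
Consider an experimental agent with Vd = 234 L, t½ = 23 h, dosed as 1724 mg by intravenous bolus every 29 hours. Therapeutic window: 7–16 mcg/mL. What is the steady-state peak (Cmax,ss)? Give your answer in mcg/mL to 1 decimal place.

τ/t½ = 29/23 ≈ 1.2609, so fraction remaining f = (1/2)^(29/23) ≈ 0.4173.
Accumulation ratio R = 1/(1 − f) ≈ 1/0.5827 ≈ 1.7161.
Each bolus raises the concentration by D/Vd = 1724/234 ≈ 7.368 mcg/mL.
Steady-state peak Cmax,ss = C₀·R ≈ 7.368 × 1.7161 ≈ 12.644 mcg/mL.
Peak 12.6 mcg/mL vs MTC 16 mcg/mL: below toxic threshold.

12.6 mcg/mL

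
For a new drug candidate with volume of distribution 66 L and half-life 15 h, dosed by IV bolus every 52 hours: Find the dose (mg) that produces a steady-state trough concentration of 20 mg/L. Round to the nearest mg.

13273 mg

τ/t½ = 52/15 ≈ 3.4667, so f = (1/2)^(52/15) ≈ 0.090454.
Cmin,ss = (D/Vd)·f/(1−f), so D = Cmin,ss·Vd·(1−f)/f.
D = 20 × 66 × (1−f)/f ≈ 20 × 66 × 10.05534 ≈ 13273.05 mg.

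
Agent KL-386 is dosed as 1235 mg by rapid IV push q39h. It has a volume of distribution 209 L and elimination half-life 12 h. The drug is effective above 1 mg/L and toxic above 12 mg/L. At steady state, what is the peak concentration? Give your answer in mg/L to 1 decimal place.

Over one 39-h interval, 39/12 ≈ 3.25 half-lives elapse, leaving f ≈ 0.1051 of each dose.
Accumulation ratio R = 1/(1 − f) ≈ 1/0.8949 ≈ 1.1174.
Each bolus raises the concentration by D/Vd = 1235/209 ≈ 5.909 mg/L.
Steady-state peak Cmax,ss = C₀·R ≈ 5.909 × 1.1174 ≈ 6.603 mg/L.
Peak 6.6 mg/L vs MTC 12 mg/L: below toxic threshold.

6.6 mg/L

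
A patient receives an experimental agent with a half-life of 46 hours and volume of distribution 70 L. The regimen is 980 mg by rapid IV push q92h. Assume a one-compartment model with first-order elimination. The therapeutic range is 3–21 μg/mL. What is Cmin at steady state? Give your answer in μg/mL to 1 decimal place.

4.7 μg/mL

τ = 92 h = 2 half-lives, so f = (1/2)^2 = 0.25.
At steady state, R = 1/(1 − 0.25) = 4/3.
Single-dose peak C₀ = D/Vd = 980/70 = 14 μg/mL.
Steady-state peak Cmax,ss = C₀·R = 14 × 4/3 ≈ 18.667 μg/mL.
Steady-state trough Cmin,ss = Cmax,ss·f ≈ 18.667 × 0.25 ≈ 4.667 μg/mL.
Trough 4.7 μg/mL vs MEC 3 μg/mL: adequate.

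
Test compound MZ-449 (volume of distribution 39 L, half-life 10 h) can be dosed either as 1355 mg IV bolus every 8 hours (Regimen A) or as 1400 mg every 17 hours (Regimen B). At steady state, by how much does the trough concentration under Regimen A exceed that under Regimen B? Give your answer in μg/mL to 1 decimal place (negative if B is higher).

Regimen A: f = (1/2)^(8/10) ≈ 0.5743; Cmin,ss = (1355/39)·f/(1−f) ≈ 46.872 μg/mL.
Regimen B: f = (1/2)^(17/10) ≈ 0.3078; Cmin,ss = (1400/39)·f/(1−f) ≈ 15.962 μg/mL.
Difference ≈ 46.872 − 15.962 ≈ 30.910 μg/mL.

30.9 μg/mL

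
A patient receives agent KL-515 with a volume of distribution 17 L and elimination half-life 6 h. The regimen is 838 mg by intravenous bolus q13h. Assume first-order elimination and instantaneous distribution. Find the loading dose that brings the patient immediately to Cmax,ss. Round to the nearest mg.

f = (1/2)^(13/6) ≈ 0.222725; accumulation ratio R = 1/(1−f) ≈ 1.28655.
Loading dose to hit Cmax,ss on first dose: D_load = D_maint·R ≈ 838 × 1.28655 ≈ 1078.13 mg.

1078 mg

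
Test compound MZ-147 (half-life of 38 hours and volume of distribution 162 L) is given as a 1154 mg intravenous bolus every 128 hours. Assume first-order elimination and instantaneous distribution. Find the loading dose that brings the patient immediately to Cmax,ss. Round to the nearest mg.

1278 mg

f = (1/2)^(128/38) ≈ 0.096829; accumulation ratio R = 1/(1−f) ≈ 1.10721.
Loading dose to hit Cmax,ss on first dose: D_load = D_maint·R ≈ 1154 × 1.10721 ≈ 1277.72 mg.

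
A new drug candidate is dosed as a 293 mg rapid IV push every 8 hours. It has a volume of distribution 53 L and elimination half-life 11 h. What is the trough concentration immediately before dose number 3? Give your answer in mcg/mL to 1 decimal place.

5.4 mcg/mL

f = (1/2)^(τ/t½) = (1/2)^(8/11) ≈ 0.6040.
C₀ = D/Vd = 293/53 ≈ 5.528 mcg/mL.
Before the 3rd dose, 2 doses have been given. Superposition: Cmin = C₀·(f + f²).
≈ 5.528 × (0.6040 + 0.3648) ≈ 5.528 × 0.9688 ≈ 5.356 mcg/mL.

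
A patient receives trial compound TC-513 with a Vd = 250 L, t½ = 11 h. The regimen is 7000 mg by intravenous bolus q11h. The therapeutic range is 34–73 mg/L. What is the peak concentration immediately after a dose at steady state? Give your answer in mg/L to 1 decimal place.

The dosing interval is 1 half-life, so f = 2^(−1) = 0.5.
At steady state, R = 1/(1 − 0.5) = 2/1.
Single-dose peak C₀ = D/Vd = 7000/250 = 28 mg/L.
Steady-state peak Cmax,ss = C₀·R = 28 × 2/1 ≈ 56.000 mg/L.
Peak 56.0 mg/L vs MTC 73 mg/L: below toxic threshold.

56.0 mg/L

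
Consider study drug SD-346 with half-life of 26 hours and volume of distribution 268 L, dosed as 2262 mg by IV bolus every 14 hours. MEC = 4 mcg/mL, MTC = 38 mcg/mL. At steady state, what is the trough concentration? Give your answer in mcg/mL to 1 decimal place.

Over one 14-h interval, 14/26 ≈ 0.53846 half-lives elapse, leaving f ≈ 0.6885 of each dose.
Single-dose peak C₀ = D/Vd = 2262/268 ≈ 8.440 mcg/mL.
Steady-state trough Cmin,ss = C₀·f/(1−f) ≈ 8.440 × 0.6885/0.3115 ≈ 18.655 mcg/mL.
Trough 18.7 mcg/mL vs MEC 4 mcg/mL: adequate.

18.7 mcg/mL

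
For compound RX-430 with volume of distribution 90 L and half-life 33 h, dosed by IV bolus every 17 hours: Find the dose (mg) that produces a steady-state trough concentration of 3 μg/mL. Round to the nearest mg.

116 mg

τ/t½ = 17/33 ≈ 0.51515, so f = (1/2)^(17/33) ≈ 0.699719.
Cmin,ss = (D/Vd)·f/(1−f), so D = Cmin,ss·Vd·(1−f)/f.
D = 3 × 90 × (1−f)/f ≈ 3 × 90 × 0.42915 ≈ 115.87 mg.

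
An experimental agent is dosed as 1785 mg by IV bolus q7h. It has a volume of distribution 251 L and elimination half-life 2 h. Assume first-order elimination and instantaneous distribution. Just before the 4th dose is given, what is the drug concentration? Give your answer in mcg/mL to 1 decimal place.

f = (1/2)^(τ/t½) = (1/2)^(7/2) ≈ 0.0884.
C₀ = D/Vd = 1785/251 ≈ 7.112 mcg/mL.
Before the 4th dose, 3 doses have been given. Superposition: Cmin = C₀·(f + f² + … + f^3).
≈ 7.112 × (0.0884 + 0.0078 + 0.0007) ≈ 7.112 × 0.0969 ≈ 0.689 mcg/mL.

0.7 mcg/mL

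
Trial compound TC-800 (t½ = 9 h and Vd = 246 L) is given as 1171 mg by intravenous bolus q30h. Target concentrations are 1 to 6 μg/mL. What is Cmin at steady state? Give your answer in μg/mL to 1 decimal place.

0.5 μg/mL

Over one 30-h interval, 30/9 ≈ 3.3333 half-lives elapse, leaving f ≈ 0.0992 of each dose.
Accumulation ratio R = 1/(1 − f) ≈ 1/0.9008 ≈ 1.1101.
Single-dose peak C₀ = D/Vd = 1171/246 ≈ 4.760 μg/mL.
Steady-state peak Cmax,ss = C₀·R ≈ 4.760 × 1.1101 ≈ 5.284 μg/mL.
One interval later, Cmin,ss = Cmax,ss·e^(−kτ) ≈ 5.284 × 0.0992 ≈ 0.524 μg/mL.
Trough 0.5 μg/mL vs MEC 1 μg/mL: subtherapeutic.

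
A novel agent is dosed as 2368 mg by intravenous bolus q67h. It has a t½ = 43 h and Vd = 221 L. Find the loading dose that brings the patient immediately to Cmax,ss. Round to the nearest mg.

f = (1/2)^(67/43) ≈ 0.339589; accumulation ratio R = 1/(1−f) ≈ 1.51421.
Loading dose to hit Cmax,ss on first dose: D_load = D_maint·R ≈ 2368 × 1.51421 ≈ 3585.65 mg.

3586 mg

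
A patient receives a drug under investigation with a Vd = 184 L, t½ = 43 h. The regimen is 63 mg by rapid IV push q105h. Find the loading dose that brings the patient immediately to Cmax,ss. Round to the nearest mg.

77 mg

f = (1/2)^(105/43) ≈ 0.184046; accumulation ratio R = 1/(1−f) ≈ 1.22556.
Loading dose to hit Cmax,ss on first dose: D_load = D_maint·R ≈ 63 × 1.22556 ≈ 77.21 mg.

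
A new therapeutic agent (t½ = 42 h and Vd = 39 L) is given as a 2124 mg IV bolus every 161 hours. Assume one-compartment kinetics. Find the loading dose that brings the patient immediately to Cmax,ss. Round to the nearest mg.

f = (1/2)^(161/42) ≈ 0.070154; accumulation ratio R = 1/(1−f) ≈ 1.07545.
Loading dose to hit Cmax,ss on first dose: D_load = D_maint·R ≈ 2124 × 1.07545 ≈ 2284.26 mg.

2284 mg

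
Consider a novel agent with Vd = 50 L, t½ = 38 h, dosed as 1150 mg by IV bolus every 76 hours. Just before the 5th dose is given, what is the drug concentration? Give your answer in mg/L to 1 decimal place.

7.6 mg/L

f = (1/2)^(τ/t½) = (1/2)^(76/38) ≈ 0.2500.
C₀ = D/Vd = 1150/50 ≈ 23.000 mg/L.
Before the 5th dose, 4 doses have been given. Superposition: Cmin = C₀·(f + f² + … + f^4).
≈ 23.000 × (0.2500 + 0.0625 + 0.0156 + 0.0039) ≈ 23.000 × 0.3320 ≈ 7.636 mg/L.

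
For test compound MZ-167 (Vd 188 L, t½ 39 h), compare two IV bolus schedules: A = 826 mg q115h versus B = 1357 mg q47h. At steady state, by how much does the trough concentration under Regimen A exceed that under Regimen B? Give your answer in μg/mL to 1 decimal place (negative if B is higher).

Regimen A: f = (1/2)^(115/39) ≈ 0.1295; Cmin,ss = (826/188)·f/(1−f) ≈ 0.654 μg/mL.
Regimen B: f = (1/2)^(47/39) ≈ 0.4337; Cmin,ss = (1357/188)·f/(1−f) ≈ 5.528 μg/mL.
Difference ≈ 0.654 − 5.528 ≈ -4.874 μg/mL.

-4.9 μg/mL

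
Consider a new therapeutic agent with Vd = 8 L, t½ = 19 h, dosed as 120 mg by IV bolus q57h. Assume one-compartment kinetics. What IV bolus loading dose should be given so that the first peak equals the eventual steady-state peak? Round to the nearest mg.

137 mg

f = (1/2)^(57/19) ≈ 0.125000; accumulation ratio R = 1/(1−f) ≈ 1.14286.
Loading dose to hit Cmax,ss on first dose: D_load = D_maint·R ≈ 120 × 1.14286 ≈ 137.14 mg.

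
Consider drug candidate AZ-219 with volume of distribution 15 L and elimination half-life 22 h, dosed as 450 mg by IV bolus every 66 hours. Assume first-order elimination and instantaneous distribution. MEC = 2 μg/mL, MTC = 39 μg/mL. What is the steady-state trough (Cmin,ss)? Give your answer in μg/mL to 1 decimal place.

4.3 μg/mL

τ = 66 h = 3 half-lives, so f = (1/2)^3 = 0.125.
Accumulation ratio R = 1/(1 − f) = 1/0.875 = 8/7.
Single-dose peak C₀ = D/Vd = 450/15 = 30 μg/mL.
Steady-state peak Cmax,ss = C₀·R = 30 × 8/7 ≈ 34.286 μg/mL.
Steady-state trough Cmin,ss = Cmax,ss·f ≈ 34.286 × 0.125 ≈ 4.286 μg/mL.
Trough 4.3 μg/mL vs MEC 2 μg/mL: adequate.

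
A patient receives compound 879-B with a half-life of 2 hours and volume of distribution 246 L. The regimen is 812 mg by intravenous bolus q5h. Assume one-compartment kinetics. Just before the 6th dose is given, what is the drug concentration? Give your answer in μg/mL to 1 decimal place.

0.7 μg/mL

f = (1/2)^(τ/t½) = (1/2)^(5/2) ≈ 0.1768.
C₀ = D/Vd = 812/246 ≈ 3.301 μg/mL.
Before the 6th dose, 5 doses have been given. Superposition: Cmin = C₀·(f + f² + … + f^5).
≈ 3.301 × (0.1768 + 0.0313 + 0.0055 + 0.0010 + 0.0002) ≈ 3.301 × 0.2148 ≈ 0.709 μg/mL.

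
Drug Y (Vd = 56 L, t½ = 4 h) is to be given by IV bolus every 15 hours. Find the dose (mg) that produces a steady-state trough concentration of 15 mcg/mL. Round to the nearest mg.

10462 mg

τ/t½ = 15/4 ≈ 3.75, so f = (1/2)^(15/4) ≈ 0.074325.
Cmin,ss = (D/Vd)·f/(1−f), so D = Cmin,ss·Vd·(1−f)/f.
D = 15 × 56 × (1−f)/f ≈ 15 × 56 × 12.45442 ≈ 10461.71 mg.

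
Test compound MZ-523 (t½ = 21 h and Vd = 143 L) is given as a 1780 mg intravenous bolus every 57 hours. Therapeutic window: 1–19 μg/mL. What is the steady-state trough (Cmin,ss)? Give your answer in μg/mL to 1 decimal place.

2.2 μg/mL

k = ln2/t½ = ln2/21 ≈ 0.033007 h⁻¹; fraction remaining f = e^(−kτ) = e^(−0.033007×57) ≈ 0.1524.
Single-dose peak C₀ = D/Vd = 1780/143 ≈ 12.448 μg/mL.
Steady-state trough Cmin,ss = C₀·f/(1−f) ≈ 12.448 × 0.1524/0.8476 ≈ 2.238 μg/mL.
Trough 2.2 μg/mL vs MEC 1 μg/mL: adequate.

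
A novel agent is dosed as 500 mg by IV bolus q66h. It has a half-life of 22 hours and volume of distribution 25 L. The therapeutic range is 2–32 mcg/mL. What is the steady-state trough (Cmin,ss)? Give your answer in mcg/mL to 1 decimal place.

2.9 mcg/mL

The dosing interval is 3 half-lives, so f = 2^(−3) = 0.125.
Accumulation ratio R = 1/(1 − f) = 1/0.875 = 8/7.
Single-dose peak C₀ = D/Vd = 500/25 = 20 mcg/mL.
Steady-state peak Cmax,ss = C₀·R = 20 × 8/7 ≈ 22.857 mcg/mL.
Steady-state trough Cmin,ss = Cmax,ss·f ≈ 22.857 × 0.125 ≈ 2.857 mcg/mL.
Trough 2.9 mcg/mL vs MEC 2 mcg/mL: adequate.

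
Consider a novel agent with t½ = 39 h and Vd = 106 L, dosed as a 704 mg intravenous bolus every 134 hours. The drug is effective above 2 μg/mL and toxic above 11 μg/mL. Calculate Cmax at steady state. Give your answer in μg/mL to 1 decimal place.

7.3 μg/mL

τ/t½ = 134/39 ≈ 3.4359, so fraction remaining f = (1/2)^(134/39) ≈ 0.0924.
Accumulation ratio R = 1/(1 − f) ≈ 1/0.9076 ≈ 1.1018.
Each bolus raises the concentration by D/Vd = 704/106 ≈ 6.642 μg/mL.
Cmax,ss = C₀/(1 − f) ≈ 6.642/0.9076 ≈ 7.318 μg/mL.
Peak 7.3 μg/mL vs MTC 11 μg/mL: below toxic threshold.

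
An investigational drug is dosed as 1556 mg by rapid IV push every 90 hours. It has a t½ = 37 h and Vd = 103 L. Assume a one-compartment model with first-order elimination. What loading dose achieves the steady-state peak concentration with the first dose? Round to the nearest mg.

1910 mg

f = (1/2)^(90/37) ≈ 0.185253; accumulation ratio R = 1/(1−f) ≈ 1.22737.
Loading dose to hit Cmax,ss on first dose: D_load = D_maint·R ≈ 1556 × 1.22737 ≈ 1909.79 mg.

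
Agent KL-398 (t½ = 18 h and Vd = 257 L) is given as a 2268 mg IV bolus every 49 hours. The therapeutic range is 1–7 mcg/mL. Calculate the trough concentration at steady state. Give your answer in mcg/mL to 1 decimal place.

Over one 49-h interval, 49/18 ≈ 2.7222 half-lives elapse, leaving f ≈ 0.1515 of each dose.
Each bolus raises the concentration by D/Vd = 2268/257 ≈ 8.825 mcg/mL.
Steady-state trough Cmin,ss = C₀·f/(1−f) ≈ 8.825 × 0.1515/0.8485 ≈ 1.576 mcg/mL.
Trough 1.6 mcg/mL vs MEC 1 mcg/mL: adequate.

1.6 mcg/mL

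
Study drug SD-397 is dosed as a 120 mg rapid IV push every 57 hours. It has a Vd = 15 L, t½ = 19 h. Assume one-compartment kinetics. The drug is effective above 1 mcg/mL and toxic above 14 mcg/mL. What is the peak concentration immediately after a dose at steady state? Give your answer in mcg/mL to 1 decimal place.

τ = 57 h = 3 half-lives, so f = (1/2)^3 = 0.125.
At steady state, R = 1/(1 − 0.125) = 8/7.
Single-dose peak C₀ = D/Vd = 120/15 = 8 mcg/mL.
Steady-state peak Cmax,ss = C₀·R = 8 × 8/7 ≈ 9.143 mcg/mL.
Peak 9.1 mcg/mL vs MTC 14 mcg/mL: below toxic threshold.

9.1 mcg/mL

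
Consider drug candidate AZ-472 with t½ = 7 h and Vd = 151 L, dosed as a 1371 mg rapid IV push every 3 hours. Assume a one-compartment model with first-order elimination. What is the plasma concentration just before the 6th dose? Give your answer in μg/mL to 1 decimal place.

20.3 μg/mL

f = (1/2)^(τ/t½) = (1/2)^(3/7) ≈ 0.7430.
C₀ = D/Vd = 1371/151 ≈ 9.079 μg/mL.
Before the 6th dose, 5 doses have been given. Superposition: Cmin = C₀·(f + f² + … + f^5).
≈ 9.079 × (0.7430 + 0.5520 + 0.4102 + 0.3048 + 0.2264) ≈ 9.079 × 2.2364 ≈ 20.304 μg/mL.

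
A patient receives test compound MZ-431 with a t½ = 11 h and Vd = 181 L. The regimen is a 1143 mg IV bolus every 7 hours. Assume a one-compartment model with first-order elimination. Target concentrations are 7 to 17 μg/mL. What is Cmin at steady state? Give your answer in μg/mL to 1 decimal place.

τ/t½ = 7/11 ≈ 0.63636, so fraction remaining f = (1/2)^(7/11) ≈ 0.6433.
Accumulation ratio R = 1/(1 − f) ≈ 1/0.3567 ≈ 2.8035.
Each bolus raises the concentration by D/Vd = 1143/181 ≈ 6.315 μg/mL.
Cmax,ss = C₀/(1 − f) ≈ 6.315/0.3567 ≈ 17.704 μg/mL.
Steady-state trough Cmin,ss = Cmax,ss·f ≈ 17.704 × 0.6433 ≈ 11.389 μg/mL.
Trough 11.4 μg/mL vs MEC 7 μg/mL: adequate.

11.4 μg/mL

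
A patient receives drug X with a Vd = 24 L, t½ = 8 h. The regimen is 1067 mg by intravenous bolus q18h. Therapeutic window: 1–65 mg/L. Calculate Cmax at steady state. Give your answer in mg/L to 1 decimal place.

Over one 18-h interval, 18/8 ≈ 2.25 half-lives elapse, leaving f ≈ 0.2102 of each dose.
Accumulation ratio R = 1/(1 − f) ≈ 1/0.7898 ≈ 1.2661.
Each bolus raises the concentration by D/Vd = 1067/24 ≈ 44.458 mg/L.
Cmax,ss = C₀/(1 − f) ≈ 44.458/0.7898 ≈ 56.290 mg/L.
Peak 56.3 mg/L vs MTC 65 mg/L: below toxic threshold.

56.3 mg/L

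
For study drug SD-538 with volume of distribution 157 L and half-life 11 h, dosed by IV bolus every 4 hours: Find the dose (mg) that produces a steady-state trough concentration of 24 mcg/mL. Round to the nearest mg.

1080 mg

τ/t½ = 4/11 ≈ 0.36364, so f = (1/2)^(4/11) ≈ 0.777203.
Cmin,ss = (D/Vd)·f/(1−f), so D = Cmin,ss·Vd·(1−f)/f.
D = 24 × 157 × (1−f)/f ≈ 24 × 157 × 0.28667 ≈ 1080.17 mg.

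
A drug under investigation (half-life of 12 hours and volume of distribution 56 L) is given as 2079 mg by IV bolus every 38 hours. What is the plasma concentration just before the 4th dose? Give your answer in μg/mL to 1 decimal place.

f = (1/2)^(τ/t½) = (1/2)^(38/12) ≈ 0.1114.
C₀ = D/Vd = 2079/56 ≈ 37.125 μg/mL.
Before the 4th dose, 3 doses have been given. Superposition: Cmin = C₀·(f + f² + … + f^3).
≈ 37.125 × (0.1114 + 0.0124 + 0.0014) ≈ 37.125 × 0.1252 ≈ 4.648 μg/mL.

4.6 μg/mL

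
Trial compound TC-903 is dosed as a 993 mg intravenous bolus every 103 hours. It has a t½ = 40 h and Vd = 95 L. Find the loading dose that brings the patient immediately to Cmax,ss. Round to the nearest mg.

f = (1/2)^(103/40) ≈ 0.167822; accumulation ratio R = 1/(1−f) ≈ 1.20167.
Loading dose to hit Cmax,ss on first dose: D_load = D_maint·R ≈ 993 × 1.20167 ≈ 1193.26 mg.

1193 mg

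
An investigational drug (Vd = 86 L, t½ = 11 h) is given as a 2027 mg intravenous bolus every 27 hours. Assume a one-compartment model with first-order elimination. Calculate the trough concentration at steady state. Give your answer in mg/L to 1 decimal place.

5.3 mg/L

k = ln2/t½ = ln2/11 ≈ 0.063013 h⁻¹; fraction remaining f = e^(−kτ) = e^(−0.063013×27) ≈ 0.1824.
Single-dose peak C₀ = D/Vd = 2027/86 ≈ 23.570 mg/L.
Steady-state trough Cmin,ss = C₀·f/(1−f) ≈ 23.570 × 0.1824/0.8176 ≈ 5.258 mg/L.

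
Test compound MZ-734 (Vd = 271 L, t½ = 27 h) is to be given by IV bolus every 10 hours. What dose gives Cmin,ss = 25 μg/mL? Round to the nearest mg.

τ/t½ = 10/27 ≈ 0.37037, so f = (1/2)^(10/27) ≈ 0.773584.
Cmin,ss = (D/Vd)·f/(1−f), so D = Cmin,ss·Vd·(1−f)/f.
D = 25 × 271 × (1−f)/f ≈ 25 × 271 × 0.29268 ≈ 1982.91 mg.

1983 mg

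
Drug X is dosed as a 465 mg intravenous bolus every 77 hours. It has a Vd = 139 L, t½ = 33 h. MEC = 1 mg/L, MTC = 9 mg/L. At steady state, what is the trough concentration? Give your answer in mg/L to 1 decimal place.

k = ln2/t½ = ln2/33 ≈ 0.021004 h⁻¹; fraction remaining f = e^(−kτ) = e^(−0.021004×77) ≈ 0.1984.
At steady state, accumulation factor R = 1/(1 − e^(−kτ)) ≈ 1.2475.
Single-dose peak C₀ = D/Vd = 465/139 ≈ 3.345 mg/L.
Cmax,ss = C₀/(1 − f) ≈ 3.345/0.8016 ≈ 4.173 mg/L.
One interval later, Cmin,ss = Cmax,ss·e^(−kτ) ≈ 4.173 × 0.1984 ≈ 0.828 mg/L.
Trough 0.8 mg/L vs MEC 1 mg/L: subtherapeutic.

0.8 mg/L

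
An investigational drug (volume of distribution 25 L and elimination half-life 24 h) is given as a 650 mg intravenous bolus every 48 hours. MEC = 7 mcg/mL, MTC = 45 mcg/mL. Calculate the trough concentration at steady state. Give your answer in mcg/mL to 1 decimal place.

8.7 mcg/mL

The dosing interval is 2 half-lives, so f = 2^(−2) = 0.25.
Accumulation ratio R = 1/(1 − f) = 1/0.75 = 4/3.
Single-dose peak C₀ = D/Vd = 650/25 = 26 mcg/mL.
Steady-state peak Cmax,ss = C₀·R = 26 × 4/3 ≈ 34.667 mcg/mL.
Steady-state trough Cmin,ss = Cmax,ss·f ≈ 34.667 × 0.25 ≈ 8.667 mcg/mL.
Trough 8.7 mcg/mL vs MEC 7 mcg/mL: adequate.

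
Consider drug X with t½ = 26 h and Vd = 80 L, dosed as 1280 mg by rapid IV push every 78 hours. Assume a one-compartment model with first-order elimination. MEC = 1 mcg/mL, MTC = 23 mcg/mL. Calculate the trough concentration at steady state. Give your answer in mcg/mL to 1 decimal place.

τ = 78 h = 3 half-lives, so f = (1/2)^3 = 0.125.
At steady state, R = 1/(1 − 0.125) = 8/7.
Single-dose peak C₀ = D/Vd = 1280/80 = 16 mcg/mL.
Steady-state peak Cmax,ss = C₀·R = 16 × 8/7 ≈ 18.286 mcg/mL.
Steady-state trough Cmin,ss = Cmax,ss·f ≈ 18.286 × 0.125 ≈ 2.286 mcg/mL.
Trough 2.3 mcg/mL vs MEC 1 mcg/mL: adequate.

2.3 mcg/mL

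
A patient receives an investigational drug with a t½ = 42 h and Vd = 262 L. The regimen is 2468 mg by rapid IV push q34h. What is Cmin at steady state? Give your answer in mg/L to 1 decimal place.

k = ln2/t½ = ln2/42 ≈ 0.016504 h⁻¹; fraction remaining f = e^(−kτ) = e^(−0.016504×34) ≈ 0.5706.
Each bolus raises the concentration by D/Vd = 2468/262 ≈ 9.420 mg/L.
Steady-state trough Cmin,ss = C₀·f/(1−f) ≈ 9.420 × 0.5706/0.4294 ≈ 12.518 mg/L.

12.5 mg/L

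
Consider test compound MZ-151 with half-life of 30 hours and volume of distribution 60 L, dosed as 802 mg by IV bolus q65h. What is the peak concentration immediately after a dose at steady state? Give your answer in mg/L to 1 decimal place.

17.2 mg/L

k = ln2/t½ = ln2/30 ≈ 0.023105 h⁻¹; fraction remaining f = e^(−kτ) = e^(−0.023105×65) ≈ 0.2227.
Accumulation ratio R = 1/(1 − f) ≈ 1/0.7773 ≈ 1.2865.
Single-dose peak C₀ = D/Vd = 802/60 ≈ 13.367 mg/L.
Cmax,ss = C₀/(1 − f) ≈ 13.367/0.7773 ≈ 17.197 mg/L.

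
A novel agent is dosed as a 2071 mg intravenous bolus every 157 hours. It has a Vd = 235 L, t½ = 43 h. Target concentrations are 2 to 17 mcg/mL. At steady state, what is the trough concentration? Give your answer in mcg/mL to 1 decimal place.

0.8 mcg/mL

k = ln2/t½ = ln2/43 ≈ 0.016120 h⁻¹; fraction remaining f = e^(−kτ) = e^(−0.016120×157) ≈ 0.0796.
At steady state, accumulation factor R = 1/(1 − e^(−kτ)) ≈ 1.0865.
Single-dose peak C₀ = D/Vd = 2071/235 ≈ 8.813 mcg/mL.
Steady-state peak Cmax,ss = C₀·R ≈ 8.813 × 1.0865 ≈ 9.575 mcg/mL.
Steady-state trough Cmin,ss = Cmax,ss·f ≈ 9.575 × 0.0796 ≈ 0.762 mcg/mL.
Trough 0.8 mcg/mL vs MEC 2 mcg/mL: subtherapeutic.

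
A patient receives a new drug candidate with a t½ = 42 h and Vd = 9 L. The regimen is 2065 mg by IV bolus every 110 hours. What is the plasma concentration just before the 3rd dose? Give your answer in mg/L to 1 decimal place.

43.4 mg/L

f = (1/2)^(τ/t½) = (1/2)^(110/42) ≈ 0.1628.
C₀ = D/Vd = 2065/9 ≈ 229.444 mg/L.
Before the 3rd dose, 2 doses have been given. Superposition: Cmin = C₀·(f + f²).
≈ 229.444 × (0.1628 + 0.0265) ≈ 229.444 × 0.1893 ≈ 43.434 mg/L.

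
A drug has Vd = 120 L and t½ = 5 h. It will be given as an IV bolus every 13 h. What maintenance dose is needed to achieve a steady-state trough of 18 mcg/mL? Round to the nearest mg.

τ/t½ = 13/5 ≈ 2.6, so f = (1/2)^(13/5) ≈ 0.164938.
Cmin,ss = (D/Vd)·f/(1−f), so D = Cmin,ss·Vd·(1−f)/f.
D = 18 × 120 × (1−f)/f ≈ 18 × 120 × 5.06288 ≈ 10935.82 mg.

10936 mg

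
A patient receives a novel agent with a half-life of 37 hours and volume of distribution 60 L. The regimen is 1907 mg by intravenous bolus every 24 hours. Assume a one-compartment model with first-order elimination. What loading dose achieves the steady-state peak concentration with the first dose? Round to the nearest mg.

f = (1/2)^(24/37) ≈ 0.637878; accumulation ratio R = 1/(1−f) ≈ 2.76150.
Loading dose to hit Cmax,ss on first dose: D_load = D_maint·R ≈ 1907 × 2.76150 ≈ 5266.18 mg.

5266 mg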